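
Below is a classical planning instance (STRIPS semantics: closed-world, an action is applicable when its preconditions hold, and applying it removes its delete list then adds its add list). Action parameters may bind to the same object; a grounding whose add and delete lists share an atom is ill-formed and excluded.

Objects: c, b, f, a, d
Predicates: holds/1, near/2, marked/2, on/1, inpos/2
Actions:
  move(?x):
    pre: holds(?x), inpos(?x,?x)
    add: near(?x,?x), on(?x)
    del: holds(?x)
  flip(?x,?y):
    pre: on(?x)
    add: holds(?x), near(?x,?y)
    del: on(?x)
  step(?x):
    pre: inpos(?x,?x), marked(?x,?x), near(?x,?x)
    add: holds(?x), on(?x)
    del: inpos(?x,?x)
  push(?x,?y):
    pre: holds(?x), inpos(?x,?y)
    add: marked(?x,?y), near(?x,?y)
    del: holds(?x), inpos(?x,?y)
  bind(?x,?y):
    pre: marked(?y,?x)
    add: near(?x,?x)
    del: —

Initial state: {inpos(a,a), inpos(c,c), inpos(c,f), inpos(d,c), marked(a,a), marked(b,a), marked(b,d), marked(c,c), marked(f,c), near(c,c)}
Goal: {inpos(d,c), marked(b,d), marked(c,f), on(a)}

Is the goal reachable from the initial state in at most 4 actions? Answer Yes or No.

Yes

1. step(c)  →  {holds(c), inpos(a,a), inpos(c,f), inpos(d,c), marked(a,a), marked(b,a), marked(b,d), marked(c,c), marked(f,c), near(c,c), on(c)}
2. push(c,f)  →  {inpos(a,a), inpos(d,c), marked(a,a), marked(b,a), marked(b,d), marked(c,c), marked(c,f), marked(f,c), near(c,c), near(c,f), on(c)}
3. bind(a,b)  →  {inpos(a,a), inpos(d,c), marked(a,a), marked(b,a), marked(b,d), marked(c,c), marked(c,f), marked(f,c), near(a,a), near(c,c), near(c,f), on(c)}
4. step(a)  →  {holds(a), inpos(d,c), marked(a,a), marked(b,a), marked(b,d), marked(c,c), marked(c,f), marked(f,c), near(a,a), near(c,c), near(c,f), on(a), on(c)}
optimal plan length = 4; 4 ≤ 4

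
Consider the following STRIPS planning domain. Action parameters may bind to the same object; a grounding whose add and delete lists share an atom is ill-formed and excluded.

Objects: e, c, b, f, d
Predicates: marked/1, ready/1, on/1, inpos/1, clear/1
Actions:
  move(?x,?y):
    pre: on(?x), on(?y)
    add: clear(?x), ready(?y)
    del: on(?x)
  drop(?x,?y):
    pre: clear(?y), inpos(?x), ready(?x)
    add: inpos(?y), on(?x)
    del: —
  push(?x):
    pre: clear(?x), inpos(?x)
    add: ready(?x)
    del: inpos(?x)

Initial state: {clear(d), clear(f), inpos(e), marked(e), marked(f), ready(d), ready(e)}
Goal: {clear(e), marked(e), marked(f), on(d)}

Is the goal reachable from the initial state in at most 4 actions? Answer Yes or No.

1. drop(e,d)  →  {clear(d), clear(f), inpos(d), inpos(e), marked(e), marked(f), on(e), ready(d), ready(e)}
2. move(e,e)  →  {clear(d), clear(e), clear(f), inpos(d), inpos(e), marked(e), marked(f), ready(d), ready(e)}
3. drop(d,e)  →  {clear(d), clear(e), clear(f), inpos(d), inpos(e), marked(e), marked(f), on(d), ready(d), ready(e)}
optimal plan length = 3; 3 ≤ 4

Yes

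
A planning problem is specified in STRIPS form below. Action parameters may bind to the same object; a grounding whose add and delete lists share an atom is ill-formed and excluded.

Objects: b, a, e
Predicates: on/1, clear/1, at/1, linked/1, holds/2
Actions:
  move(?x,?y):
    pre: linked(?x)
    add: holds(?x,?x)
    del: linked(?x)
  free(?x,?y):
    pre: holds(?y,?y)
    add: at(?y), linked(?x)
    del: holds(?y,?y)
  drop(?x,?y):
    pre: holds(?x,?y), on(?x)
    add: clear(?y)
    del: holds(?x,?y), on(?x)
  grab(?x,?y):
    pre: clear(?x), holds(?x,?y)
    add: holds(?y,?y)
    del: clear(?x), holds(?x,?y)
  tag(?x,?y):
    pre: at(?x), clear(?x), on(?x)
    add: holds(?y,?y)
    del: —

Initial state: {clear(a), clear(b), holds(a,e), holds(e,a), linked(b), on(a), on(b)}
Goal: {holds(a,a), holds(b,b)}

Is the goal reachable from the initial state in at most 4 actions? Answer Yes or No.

1. move(b,b)  →  {clear(a), clear(b), holds(a,e), holds(b,b), holds(e,a), on(a), on(b)}
2. drop(a,e)  →  {clear(a), clear(b), clear(e), holds(b,b), holds(e,a), on(b)}
3. grab(e,a)  →  {clear(a), clear(b), holds(a,a), holds(b,b), on(b)}
optimal plan length = 3; 3 ≤ 4

Yes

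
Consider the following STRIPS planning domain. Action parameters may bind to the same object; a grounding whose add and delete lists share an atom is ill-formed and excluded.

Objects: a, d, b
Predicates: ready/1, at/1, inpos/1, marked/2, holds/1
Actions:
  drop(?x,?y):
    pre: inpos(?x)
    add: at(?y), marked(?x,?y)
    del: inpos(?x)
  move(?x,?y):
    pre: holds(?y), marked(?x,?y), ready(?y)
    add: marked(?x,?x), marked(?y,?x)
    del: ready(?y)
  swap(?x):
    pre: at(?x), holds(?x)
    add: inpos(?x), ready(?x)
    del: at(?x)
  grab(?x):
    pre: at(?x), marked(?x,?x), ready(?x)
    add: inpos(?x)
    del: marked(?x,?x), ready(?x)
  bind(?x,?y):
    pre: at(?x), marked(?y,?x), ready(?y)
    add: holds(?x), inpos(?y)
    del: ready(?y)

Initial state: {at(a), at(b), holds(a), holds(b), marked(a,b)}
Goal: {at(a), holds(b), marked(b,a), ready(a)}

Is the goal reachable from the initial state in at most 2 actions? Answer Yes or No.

No

1. swap(a)  →  {at(b), holds(a), holds(b), inpos(a), marked(a,b), ready(a)}
2. swap(b)  →  {holds(a), holds(b), inpos(a), inpos(b), marked(a,b), ready(a), ready(b)}
3. drop(b,a)  →  {at(a), holds(a), holds(b), inpos(a), marked(a,b), marked(b,a), ready(a), ready(b)}
optimal plan length = 3; 3 > 2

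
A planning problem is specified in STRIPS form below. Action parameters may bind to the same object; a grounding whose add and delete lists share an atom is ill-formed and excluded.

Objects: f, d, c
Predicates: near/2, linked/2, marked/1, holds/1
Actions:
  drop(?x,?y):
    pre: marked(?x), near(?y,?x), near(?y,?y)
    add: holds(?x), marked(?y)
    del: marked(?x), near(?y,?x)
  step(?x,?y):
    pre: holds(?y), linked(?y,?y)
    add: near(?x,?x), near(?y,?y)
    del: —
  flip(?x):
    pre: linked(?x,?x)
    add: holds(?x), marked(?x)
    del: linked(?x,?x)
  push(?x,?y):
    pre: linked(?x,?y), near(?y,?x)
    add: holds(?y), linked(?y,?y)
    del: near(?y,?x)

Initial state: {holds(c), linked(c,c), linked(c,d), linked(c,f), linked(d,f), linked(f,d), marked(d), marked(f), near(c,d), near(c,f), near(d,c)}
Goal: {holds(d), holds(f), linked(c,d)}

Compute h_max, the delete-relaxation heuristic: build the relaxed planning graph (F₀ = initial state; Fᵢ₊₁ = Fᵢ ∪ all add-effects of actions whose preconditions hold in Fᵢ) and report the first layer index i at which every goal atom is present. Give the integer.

2

F0 = init (11 atoms)
F1 = F0 ∪ {holds(d), linked(d,d), marked(c), near(c,c), near(d,d), near(f,f)}  (17 atoms)
F2 = F1 ∪ {holds(f)}  (18 atoms)
goal ⊆ F2  ⇒  h_max = 2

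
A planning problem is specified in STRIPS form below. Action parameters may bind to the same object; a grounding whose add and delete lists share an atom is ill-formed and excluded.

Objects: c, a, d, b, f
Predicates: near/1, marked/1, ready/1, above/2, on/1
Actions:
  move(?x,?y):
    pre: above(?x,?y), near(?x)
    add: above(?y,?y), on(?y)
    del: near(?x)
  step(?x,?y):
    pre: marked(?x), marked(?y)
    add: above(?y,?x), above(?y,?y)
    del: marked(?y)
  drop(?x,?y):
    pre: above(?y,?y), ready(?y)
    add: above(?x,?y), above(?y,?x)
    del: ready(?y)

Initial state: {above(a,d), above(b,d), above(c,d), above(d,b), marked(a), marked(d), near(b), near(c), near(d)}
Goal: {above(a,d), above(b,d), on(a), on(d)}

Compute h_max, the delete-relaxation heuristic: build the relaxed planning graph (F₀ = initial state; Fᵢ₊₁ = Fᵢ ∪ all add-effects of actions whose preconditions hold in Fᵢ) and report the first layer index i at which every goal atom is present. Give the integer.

2

F0 = init (9 atoms)
F1 = F0 ∪ {above(a,a), above(b,b), above(d,a), above(d,d), on(b), on(d)}  (15 atoms)
F2 = F1 ∪ {on(a)}  (16 atoms)
goal ⊆ F2  ⇒  h_max = 2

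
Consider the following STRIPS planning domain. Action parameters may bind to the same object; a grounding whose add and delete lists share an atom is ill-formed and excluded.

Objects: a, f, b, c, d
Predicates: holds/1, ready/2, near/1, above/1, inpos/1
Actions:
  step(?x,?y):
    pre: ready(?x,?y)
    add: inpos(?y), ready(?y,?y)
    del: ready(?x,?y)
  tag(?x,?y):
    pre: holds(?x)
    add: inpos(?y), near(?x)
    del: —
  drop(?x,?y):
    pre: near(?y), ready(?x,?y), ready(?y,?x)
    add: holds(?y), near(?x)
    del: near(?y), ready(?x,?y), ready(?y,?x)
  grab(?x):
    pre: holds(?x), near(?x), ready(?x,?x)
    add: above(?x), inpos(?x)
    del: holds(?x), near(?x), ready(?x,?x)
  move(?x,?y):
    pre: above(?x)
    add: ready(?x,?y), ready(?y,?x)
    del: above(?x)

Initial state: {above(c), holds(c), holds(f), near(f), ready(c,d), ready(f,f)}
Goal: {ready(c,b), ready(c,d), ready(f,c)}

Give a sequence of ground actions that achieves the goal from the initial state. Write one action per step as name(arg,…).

grab(f); move(f,c); move(c,b)

1. grab(f)  →  {above(c), above(f), holds(c), inpos(f), ready(c,d)}
2. move(f,c)  →  {above(c), holds(c), inpos(f), ready(c,d), ready(c,f), ready(f,c)}
3. move(c,b)  →  {holds(c), inpos(f), ready(b,c), ready(c,b), ready(c,d), ready(c,f), ready(f,c)}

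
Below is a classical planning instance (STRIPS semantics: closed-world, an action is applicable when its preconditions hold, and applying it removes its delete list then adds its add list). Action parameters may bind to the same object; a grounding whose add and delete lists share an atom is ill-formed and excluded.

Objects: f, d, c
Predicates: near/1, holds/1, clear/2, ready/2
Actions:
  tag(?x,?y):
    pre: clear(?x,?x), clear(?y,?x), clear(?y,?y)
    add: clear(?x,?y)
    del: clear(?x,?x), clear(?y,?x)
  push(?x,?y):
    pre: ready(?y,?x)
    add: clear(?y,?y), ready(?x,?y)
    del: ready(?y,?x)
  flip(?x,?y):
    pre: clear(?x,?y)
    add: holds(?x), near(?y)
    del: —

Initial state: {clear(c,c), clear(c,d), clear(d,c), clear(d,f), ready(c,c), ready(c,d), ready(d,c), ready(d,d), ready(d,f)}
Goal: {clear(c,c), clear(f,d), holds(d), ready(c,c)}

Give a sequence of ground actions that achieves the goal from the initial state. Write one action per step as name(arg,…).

1. push(f,d)  →  {clear(c,c), clear(c,d), clear(d,c), clear(d,d), clear(d,f), ready(c,c), ready(c,d), ready(d,c), ready(d,d), ready(f,d)}
2. push(d,f)  →  {clear(c,c), clear(c,d), clear(d,c), clear(d,d), clear(d,f), clear(f,f), ready(c,c), ready(c,d), ready(d,c), ready(d,d), ready(d,f)}
3. tag(f,d)  →  {clear(c,c), clear(c,d), clear(d,c), clear(d,d), clear(f,d), ready(c,c), ready(c,d), ready(d,c), ready(d,d), ready(d,f)}
4. flip(d,d)  →  {clear(c,c), clear(c,d), clear(d,c), clear(d,d), clear(f,d), holds(d), near(d), ready(c,c), ready(c,d), ready(d,c), ready(d,d), ready(d,f)}

push(f,d); push(d,f); tag(f,d); flip(d,d)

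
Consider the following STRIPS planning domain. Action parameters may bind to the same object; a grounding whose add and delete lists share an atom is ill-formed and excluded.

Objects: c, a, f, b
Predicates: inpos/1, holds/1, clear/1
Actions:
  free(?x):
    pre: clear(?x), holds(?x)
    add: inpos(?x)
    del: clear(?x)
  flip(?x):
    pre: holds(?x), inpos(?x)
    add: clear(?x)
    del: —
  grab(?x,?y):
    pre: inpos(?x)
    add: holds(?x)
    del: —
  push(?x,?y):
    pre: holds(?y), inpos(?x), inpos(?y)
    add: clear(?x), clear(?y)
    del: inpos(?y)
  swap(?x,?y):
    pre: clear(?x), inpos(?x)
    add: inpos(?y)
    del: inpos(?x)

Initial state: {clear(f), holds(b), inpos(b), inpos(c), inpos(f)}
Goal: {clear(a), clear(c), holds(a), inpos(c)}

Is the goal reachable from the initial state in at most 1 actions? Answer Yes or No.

No

1. swap(f,a)  →  {clear(f), holds(b), inpos(a), inpos(b), inpos(c)}
2. grab(a,c)  →  {clear(f), holds(a), holds(b), inpos(a), inpos(b), inpos(c)}
3. push(c,a)  →  {clear(a), clear(c), clear(f), holds(a), holds(b), inpos(b), inpos(c)}
optimal plan length = 3; 3 > 1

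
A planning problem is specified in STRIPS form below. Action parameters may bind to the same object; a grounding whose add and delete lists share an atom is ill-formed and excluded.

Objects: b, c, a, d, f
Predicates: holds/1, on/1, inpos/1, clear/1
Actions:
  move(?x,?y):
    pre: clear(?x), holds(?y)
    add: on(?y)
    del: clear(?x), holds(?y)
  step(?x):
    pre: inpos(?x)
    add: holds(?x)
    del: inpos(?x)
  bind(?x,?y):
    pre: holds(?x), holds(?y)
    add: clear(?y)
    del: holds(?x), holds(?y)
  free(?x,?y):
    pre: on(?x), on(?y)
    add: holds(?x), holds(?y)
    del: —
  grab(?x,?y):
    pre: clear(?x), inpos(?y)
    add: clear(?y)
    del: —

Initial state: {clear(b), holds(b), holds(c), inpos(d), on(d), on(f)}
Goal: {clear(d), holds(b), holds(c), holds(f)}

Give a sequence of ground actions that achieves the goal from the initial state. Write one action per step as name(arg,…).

free(d,f); bind(d,d)

1. free(d,f)  →  {clear(b), holds(b), holds(c), holds(d), holds(f), inpos(d), on(d), on(f)}
2. bind(d,d)  →  {clear(b), clear(d), holds(b), holds(c), holds(f), inpos(d), on(d), on(f)}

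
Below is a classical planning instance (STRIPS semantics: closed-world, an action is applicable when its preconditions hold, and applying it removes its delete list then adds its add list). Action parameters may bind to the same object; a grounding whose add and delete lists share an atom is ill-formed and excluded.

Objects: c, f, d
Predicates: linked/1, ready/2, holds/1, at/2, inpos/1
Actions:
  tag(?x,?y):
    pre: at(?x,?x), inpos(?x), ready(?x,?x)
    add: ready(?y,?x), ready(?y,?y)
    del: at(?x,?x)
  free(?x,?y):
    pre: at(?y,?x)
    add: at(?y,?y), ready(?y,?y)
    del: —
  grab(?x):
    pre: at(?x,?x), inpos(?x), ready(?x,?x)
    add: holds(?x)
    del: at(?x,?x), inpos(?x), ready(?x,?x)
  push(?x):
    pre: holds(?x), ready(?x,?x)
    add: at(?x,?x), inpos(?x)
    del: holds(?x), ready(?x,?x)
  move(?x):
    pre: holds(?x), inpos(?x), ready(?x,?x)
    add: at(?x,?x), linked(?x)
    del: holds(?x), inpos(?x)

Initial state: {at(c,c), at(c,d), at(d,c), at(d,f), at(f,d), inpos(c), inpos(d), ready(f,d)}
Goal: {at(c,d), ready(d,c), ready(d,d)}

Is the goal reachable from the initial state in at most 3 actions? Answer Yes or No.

Yes

1. free(c,c)  →  {at(c,c), at(c,d), at(d,c), at(d,f), at(f,d), inpos(c), inpos(d), ready(c,c), ready(f,d)}
2. tag(c,d)  →  {at(c,d), at(d,c), at(d,f), at(f,d), inpos(c), inpos(d), ready(c,c), ready(d,c), ready(d,d), ready(f,d)}
optimal plan length = 2; 2 ≤ 3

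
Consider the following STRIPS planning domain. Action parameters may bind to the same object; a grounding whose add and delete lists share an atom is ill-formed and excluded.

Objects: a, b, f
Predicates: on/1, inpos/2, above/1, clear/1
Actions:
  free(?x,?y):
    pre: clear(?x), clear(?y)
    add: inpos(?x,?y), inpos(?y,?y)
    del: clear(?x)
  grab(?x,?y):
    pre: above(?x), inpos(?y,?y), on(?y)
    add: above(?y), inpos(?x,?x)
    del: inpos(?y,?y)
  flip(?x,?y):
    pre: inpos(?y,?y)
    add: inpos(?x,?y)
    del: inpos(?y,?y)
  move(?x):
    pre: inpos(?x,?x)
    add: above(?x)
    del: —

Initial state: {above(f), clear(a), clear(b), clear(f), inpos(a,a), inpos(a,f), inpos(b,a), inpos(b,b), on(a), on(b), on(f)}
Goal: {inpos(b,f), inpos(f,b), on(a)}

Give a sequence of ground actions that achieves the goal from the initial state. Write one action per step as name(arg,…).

free(b,f); flip(f,b)

1. free(b,f)  →  {above(f), clear(a), clear(f), inpos(a,a), inpos(a,f), inpos(b,a), inpos(b,b), inpos(b,f), inpos(f,f), on(a), on(b), on(f)}
2. flip(f,b)  →  {above(f), clear(a), clear(f), inpos(a,a), inpos(a,f), inpos(b,a), inpos(b,f), inpos(f,b), inpos(f,f), on(a), on(b), on(f)}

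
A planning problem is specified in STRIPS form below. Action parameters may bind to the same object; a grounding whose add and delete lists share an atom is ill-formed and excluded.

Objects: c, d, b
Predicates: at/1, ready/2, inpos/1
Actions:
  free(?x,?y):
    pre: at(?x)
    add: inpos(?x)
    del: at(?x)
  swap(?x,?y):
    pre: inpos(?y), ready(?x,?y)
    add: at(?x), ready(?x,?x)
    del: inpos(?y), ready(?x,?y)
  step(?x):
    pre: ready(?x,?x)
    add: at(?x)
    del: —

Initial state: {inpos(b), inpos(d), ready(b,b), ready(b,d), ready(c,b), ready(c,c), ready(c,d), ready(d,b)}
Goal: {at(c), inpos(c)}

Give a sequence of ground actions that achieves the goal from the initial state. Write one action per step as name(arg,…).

1. swap(c,d)  →  {at(c), inpos(b), ready(b,b), ready(b,d), ready(c,b), ready(c,c), ready(d,b)}
2. free(c,c)  →  {inpos(b), inpos(c), ready(b,b), ready(b,d), ready(c,b), ready(c,c), ready(d,b)}
3. swap(c,b)  →  {at(c), inpos(c), ready(b,b), ready(b,d), ready(c,c), ready(d,b)}

swap(c,d); free(c,c); swap(c,b)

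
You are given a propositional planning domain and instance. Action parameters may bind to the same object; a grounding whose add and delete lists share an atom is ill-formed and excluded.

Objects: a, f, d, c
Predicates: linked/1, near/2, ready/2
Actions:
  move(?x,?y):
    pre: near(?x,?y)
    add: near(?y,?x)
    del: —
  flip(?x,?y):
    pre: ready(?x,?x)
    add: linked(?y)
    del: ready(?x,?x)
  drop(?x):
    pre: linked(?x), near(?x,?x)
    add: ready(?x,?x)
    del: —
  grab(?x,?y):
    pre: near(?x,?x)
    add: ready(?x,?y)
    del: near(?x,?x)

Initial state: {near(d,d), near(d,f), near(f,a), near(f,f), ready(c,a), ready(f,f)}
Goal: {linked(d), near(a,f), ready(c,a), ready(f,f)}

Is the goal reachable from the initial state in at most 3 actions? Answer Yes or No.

Yes

1. move(f,a)  →  {near(a,f), near(d,d), near(d,f), near(f,a), near(f,f), ready(c,a), ready(f,f)}
2. flip(f,d)  →  {linked(d), near(a,f), near(d,d), near(d,f), near(f,a), near(f,f), ready(c,a)}
3. grab(f,f)  →  {linked(d), near(a,f), near(d,d), near(d,f), near(f,a), ready(c,a), ready(f,f)}
optimal plan length = 3; 3 ≤ 3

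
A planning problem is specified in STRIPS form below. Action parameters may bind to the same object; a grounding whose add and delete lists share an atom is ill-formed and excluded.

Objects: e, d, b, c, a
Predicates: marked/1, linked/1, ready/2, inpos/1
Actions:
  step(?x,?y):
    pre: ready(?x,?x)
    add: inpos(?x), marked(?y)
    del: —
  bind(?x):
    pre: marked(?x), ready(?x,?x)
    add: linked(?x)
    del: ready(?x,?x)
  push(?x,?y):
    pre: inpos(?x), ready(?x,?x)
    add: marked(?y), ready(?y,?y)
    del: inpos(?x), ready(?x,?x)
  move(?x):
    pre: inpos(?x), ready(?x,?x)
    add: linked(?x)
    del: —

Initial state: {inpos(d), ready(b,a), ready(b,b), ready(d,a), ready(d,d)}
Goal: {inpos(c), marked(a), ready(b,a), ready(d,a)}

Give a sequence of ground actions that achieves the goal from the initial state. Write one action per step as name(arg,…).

push(d,c); step(c,a)

1. push(d,c)  →  {marked(c), ready(b,a), ready(b,b), ready(c,c), ready(d,a)}
2. step(c,a)  →  {inpos(c), marked(a), marked(c), ready(b,a), ready(b,b), ready(c,c), ready(d,a)}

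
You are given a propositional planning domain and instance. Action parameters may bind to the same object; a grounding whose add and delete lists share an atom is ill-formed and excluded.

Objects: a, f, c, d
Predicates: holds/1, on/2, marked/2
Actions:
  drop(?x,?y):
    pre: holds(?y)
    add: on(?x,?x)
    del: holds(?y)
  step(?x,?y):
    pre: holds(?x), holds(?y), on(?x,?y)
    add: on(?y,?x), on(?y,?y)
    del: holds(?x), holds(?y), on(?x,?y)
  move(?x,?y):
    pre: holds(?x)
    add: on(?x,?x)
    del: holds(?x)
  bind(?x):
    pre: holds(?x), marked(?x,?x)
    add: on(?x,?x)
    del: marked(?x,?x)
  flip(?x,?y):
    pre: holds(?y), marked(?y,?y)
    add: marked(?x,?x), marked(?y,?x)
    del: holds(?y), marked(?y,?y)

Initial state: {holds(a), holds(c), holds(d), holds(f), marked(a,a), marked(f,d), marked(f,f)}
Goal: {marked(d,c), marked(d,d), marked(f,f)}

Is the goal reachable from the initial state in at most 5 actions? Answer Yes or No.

1. flip(d,a)  →  {holds(c), holds(d), holds(f), marked(a,d), marked(d,d), marked(f,d), marked(f,f)}
2. flip(c,d)  →  {holds(c), holds(f), marked(a,d), marked(c,c), marked(d,c), marked(f,d), marked(f,f)}
3. flip(d,c)  →  {holds(f), marked(a,d), marked(c,d), marked(d,c), marked(d,d), marked(f,d), marked(f,f)}
optimal plan length = 3; 3 ≤ 5

Yes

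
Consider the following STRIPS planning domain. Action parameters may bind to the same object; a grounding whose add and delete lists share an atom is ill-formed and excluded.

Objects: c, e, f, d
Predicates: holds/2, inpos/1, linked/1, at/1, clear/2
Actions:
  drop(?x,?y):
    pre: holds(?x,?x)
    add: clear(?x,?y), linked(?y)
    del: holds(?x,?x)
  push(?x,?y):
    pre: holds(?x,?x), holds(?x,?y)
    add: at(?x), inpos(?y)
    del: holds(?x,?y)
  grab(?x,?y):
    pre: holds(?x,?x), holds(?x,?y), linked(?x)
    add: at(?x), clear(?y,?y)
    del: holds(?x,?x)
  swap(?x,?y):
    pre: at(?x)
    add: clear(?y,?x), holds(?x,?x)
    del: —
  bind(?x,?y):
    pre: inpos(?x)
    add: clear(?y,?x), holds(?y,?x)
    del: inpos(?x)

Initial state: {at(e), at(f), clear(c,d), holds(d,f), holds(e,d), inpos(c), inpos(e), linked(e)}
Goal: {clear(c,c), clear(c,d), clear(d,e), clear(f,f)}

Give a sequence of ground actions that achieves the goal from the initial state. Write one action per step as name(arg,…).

swap(e,d); swap(f,f); bind(c,c)

1. swap(e,d)  →  {at(e), at(f), clear(c,d), clear(d,e), holds(d,f), holds(e,d), holds(e,e), inpos(c), inpos(e), linked(e)}
2. swap(f,f)  →  {at(e), at(f), clear(c,d), clear(d,e), clear(f,f), holds(d,f), holds(e,d), holds(e,e), holds(f,f), inpos(c), inpos(e), linked(e)}
3. bind(c,c)  →  {at(e), at(f), clear(c,c), clear(c,d), clear(d,e), clear(f,f), holds(c,c), holds(d,f), holds(e,d), holds(e,e), holds(f,f), inpos(e), linked(e)}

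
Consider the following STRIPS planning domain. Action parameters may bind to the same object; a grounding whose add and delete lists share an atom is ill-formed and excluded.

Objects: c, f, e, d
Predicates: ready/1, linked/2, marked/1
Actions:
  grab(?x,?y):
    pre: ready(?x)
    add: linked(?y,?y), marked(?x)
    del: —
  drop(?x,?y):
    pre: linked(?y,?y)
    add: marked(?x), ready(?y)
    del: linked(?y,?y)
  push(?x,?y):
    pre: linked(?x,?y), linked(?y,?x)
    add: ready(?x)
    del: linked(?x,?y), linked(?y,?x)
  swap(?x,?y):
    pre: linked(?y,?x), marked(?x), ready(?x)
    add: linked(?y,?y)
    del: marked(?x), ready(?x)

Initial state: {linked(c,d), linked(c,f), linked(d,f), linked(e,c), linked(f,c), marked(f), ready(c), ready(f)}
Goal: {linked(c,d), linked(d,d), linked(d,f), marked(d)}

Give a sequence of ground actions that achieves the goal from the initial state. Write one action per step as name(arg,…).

grab(c,c); grab(c,d); drop(d,c)

1. grab(c,c)  →  {linked(c,c), linked(c,d), linked(c,f), linked(d,f), linked(e,c), linked(f,c), marked(c), marked(f), ready(c), ready(f)}
2. grab(c,d)  →  {linked(c,c), linked(c,d), linked(c,f), linked(d,d), linked(d,f), linked(e,c), linked(f,c), marked(c), marked(f), ready(c), ready(f)}
3. drop(d,c)  →  {linked(c,d), linked(c,f), linked(d,d), linked(d,f), linked(e,c), linked(f,c), marked(c), marked(d), marked(f), ready(c), ready(f)}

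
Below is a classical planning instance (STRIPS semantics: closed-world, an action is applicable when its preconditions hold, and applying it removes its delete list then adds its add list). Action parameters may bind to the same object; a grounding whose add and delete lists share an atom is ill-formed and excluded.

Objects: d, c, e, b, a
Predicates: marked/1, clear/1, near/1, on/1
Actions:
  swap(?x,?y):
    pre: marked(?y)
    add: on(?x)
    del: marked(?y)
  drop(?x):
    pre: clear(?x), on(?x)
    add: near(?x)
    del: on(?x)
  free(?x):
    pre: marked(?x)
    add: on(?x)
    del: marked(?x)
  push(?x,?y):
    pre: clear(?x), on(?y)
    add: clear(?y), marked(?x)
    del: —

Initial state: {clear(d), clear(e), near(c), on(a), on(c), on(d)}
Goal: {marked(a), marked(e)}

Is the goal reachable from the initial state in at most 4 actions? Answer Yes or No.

Yes

1. push(e,a)  →  {clear(a), clear(d), clear(e), marked(e), near(c), on(a), on(c), on(d)}
2. push(a,d)  →  {clear(a), clear(d), clear(e), marked(a), marked(e), near(c), on(a), on(c), on(d)}
optimal plan length = 2; 2 ≤ 4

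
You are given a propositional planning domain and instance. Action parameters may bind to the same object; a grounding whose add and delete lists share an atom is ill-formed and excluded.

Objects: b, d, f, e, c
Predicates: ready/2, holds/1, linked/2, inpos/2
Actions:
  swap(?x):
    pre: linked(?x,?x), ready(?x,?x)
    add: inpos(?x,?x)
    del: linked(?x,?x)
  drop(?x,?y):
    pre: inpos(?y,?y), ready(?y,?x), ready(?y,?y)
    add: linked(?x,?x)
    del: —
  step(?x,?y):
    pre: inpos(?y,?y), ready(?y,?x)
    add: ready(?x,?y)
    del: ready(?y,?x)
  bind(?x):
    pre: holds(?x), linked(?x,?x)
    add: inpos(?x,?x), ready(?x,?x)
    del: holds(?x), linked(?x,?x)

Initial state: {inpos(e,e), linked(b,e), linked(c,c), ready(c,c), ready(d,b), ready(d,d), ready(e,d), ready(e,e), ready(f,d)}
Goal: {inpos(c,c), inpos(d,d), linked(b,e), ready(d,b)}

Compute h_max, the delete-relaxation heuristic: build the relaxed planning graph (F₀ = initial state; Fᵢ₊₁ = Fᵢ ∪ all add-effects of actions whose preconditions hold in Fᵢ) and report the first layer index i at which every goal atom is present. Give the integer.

F0 = init (9 atoms)
F1 = F0 ∪ {inpos(c,c), linked(d,d), linked(e,e), ready(d,e)}  (13 atoms)
F2 = F1 ∪ {inpos(d,d)}  (14 atoms)
goal ⊆ F2  ⇒  h_max = 2

2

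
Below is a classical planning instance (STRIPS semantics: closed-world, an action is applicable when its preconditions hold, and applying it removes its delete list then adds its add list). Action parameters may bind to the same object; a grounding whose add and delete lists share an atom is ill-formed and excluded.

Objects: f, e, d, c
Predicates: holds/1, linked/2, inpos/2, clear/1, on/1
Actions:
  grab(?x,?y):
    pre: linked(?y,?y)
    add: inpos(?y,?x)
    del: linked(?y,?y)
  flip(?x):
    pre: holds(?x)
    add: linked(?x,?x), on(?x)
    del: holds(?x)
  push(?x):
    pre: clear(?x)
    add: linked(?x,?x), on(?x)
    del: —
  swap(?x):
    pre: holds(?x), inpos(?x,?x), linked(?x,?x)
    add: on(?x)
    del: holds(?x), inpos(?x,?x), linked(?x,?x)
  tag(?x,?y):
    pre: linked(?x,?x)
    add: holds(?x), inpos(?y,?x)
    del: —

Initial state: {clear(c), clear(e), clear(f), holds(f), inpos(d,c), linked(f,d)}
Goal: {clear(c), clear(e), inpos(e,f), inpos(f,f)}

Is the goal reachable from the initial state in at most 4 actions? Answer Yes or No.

1. flip(f)  →  {clear(c), clear(e), clear(f), inpos(d,c), linked(f,d), linked(f,f), on(f)}
2. tag(f,f)  →  {clear(c), clear(e), clear(f), holds(f), inpos(d,c), inpos(f,f), linked(f,d), linked(f,f), on(f)}
3. tag(f,e)  →  {clear(c), clear(e), clear(f), holds(f), inpos(d,c), inpos(e,f), inpos(f,f), linked(f,d), linked(f,f), on(f)}
optimal plan length = 3; 3 ≤ 4

Yes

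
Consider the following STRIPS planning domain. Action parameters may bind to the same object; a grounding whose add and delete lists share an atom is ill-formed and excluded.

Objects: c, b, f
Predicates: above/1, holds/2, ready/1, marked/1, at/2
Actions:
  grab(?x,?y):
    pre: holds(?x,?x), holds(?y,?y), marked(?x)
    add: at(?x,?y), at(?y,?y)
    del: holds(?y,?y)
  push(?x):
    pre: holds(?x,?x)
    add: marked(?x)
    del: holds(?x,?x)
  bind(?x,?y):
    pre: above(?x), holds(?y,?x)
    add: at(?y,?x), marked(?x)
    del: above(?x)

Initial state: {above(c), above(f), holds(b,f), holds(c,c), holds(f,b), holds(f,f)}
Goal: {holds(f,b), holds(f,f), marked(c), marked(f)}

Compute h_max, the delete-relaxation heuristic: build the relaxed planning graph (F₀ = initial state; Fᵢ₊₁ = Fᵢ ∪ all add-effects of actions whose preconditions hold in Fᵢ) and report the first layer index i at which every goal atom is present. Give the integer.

1

F0 = init (6 atoms)
F1 = F0 ∪ {at(b,f), at(c,c), at(f,f), marked(c), marked(f)}  (11 atoms)
goal ⊆ F1  ⇒  h_max = 1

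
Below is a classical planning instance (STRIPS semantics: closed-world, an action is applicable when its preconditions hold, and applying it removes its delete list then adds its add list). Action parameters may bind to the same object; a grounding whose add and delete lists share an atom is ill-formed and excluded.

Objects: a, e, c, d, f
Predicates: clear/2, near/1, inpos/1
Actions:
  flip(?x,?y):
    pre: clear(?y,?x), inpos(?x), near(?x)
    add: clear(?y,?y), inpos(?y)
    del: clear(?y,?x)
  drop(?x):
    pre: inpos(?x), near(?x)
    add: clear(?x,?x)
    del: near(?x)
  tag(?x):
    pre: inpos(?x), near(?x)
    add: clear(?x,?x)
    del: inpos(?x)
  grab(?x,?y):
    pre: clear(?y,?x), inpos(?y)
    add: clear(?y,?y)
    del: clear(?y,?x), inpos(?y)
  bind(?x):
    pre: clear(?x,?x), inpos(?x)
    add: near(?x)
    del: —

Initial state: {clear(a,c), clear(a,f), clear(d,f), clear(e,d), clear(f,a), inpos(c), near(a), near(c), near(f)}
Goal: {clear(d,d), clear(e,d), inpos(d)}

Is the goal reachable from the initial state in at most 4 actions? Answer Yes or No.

Yes

1. flip(c,a)  →  {clear(a,a), clear(a,f), clear(d,f), clear(e,d), clear(f,a), inpos(a), inpos(c), near(a), near(c), near(f)}
2. flip(a,f)  →  {clear(a,a), clear(a,f), clear(d,f), clear(e,d), clear(f,f), inpos(a), inpos(c), inpos(f), near(a), near(c), near(f)}
3. flip(f,d)  →  {clear(a,a), clear(a,f), clear(d,d), clear(e,d), clear(f,f), inpos(a), inpos(c), inpos(d), inpos(f), near(a), near(c), near(f)}
optimal plan length = 3; 3 ≤ 4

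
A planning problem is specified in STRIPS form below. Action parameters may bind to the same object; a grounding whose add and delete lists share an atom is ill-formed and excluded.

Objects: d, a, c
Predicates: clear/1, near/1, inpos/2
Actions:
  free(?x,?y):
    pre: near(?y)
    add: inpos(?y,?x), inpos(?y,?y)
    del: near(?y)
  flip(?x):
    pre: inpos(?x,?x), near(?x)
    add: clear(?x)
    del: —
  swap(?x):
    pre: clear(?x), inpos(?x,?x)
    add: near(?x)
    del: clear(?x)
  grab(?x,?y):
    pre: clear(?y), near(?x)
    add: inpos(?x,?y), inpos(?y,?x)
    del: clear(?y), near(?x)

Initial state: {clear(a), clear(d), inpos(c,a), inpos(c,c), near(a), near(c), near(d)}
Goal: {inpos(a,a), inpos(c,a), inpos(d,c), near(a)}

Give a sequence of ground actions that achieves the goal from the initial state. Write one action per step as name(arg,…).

free(d,a); free(c,d); swap(a)

1. free(d,a)  →  {clear(a), clear(d), inpos(a,a), inpos(a,d), inpos(c,a), inpos(c,c), near(c), near(d)}
2. free(c,d)  →  {clear(a), clear(d), inpos(a,a), inpos(a,d), inpos(c,a), inpos(c,c), inpos(d,c), inpos(d,d), near(c)}
3. swap(a)  →  {clear(d), inpos(a,a), inpos(a,d), inpos(c,a), inpos(c,c), inpos(d,c), inpos(d,d), near(a), near(c)}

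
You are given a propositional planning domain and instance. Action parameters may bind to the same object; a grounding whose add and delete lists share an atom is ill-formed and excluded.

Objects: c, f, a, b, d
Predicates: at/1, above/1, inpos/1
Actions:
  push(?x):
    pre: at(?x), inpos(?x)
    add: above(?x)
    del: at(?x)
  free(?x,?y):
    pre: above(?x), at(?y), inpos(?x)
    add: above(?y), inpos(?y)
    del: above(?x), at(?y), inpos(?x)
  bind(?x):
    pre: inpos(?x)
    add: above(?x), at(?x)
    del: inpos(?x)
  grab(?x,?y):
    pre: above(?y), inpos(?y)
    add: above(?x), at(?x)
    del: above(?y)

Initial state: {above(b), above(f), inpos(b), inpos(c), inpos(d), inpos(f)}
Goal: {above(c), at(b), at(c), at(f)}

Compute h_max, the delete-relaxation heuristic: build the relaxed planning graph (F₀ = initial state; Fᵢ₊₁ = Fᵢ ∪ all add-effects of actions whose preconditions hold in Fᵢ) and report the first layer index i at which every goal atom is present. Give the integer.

1

F0 = init (6 atoms)
F1 = F0 ∪ {above(a), above(c), above(d), at(a), at(b), at(c), at(d), at(f)}  (14 atoms)
goal ⊆ F1  ⇒  h_max = 1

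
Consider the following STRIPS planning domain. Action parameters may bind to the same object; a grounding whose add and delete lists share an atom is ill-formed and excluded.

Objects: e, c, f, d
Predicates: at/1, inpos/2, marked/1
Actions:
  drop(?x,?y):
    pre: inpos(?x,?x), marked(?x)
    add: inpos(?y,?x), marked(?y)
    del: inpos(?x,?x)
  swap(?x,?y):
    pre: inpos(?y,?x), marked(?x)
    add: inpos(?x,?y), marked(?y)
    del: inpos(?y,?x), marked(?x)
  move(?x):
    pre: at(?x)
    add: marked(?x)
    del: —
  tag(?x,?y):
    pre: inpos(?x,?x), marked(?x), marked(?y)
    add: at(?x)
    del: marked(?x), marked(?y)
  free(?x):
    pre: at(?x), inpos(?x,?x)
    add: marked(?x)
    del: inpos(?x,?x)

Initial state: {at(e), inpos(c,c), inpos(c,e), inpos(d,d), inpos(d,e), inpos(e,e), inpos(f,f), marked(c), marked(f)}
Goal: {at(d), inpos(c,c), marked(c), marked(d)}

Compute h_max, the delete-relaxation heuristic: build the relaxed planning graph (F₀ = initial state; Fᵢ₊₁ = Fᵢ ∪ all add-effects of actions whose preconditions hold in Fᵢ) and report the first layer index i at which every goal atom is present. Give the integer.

2

F0 = init (9 atoms)
F1 = F0 ∪ {at(c), at(f), inpos(c,f), inpos(d,c), inpos(d,f), inpos(e,c), inpos(e,f), inpos(f,c), marked(d), marked(e)}  (19 atoms)
F2 = F1 ∪ {at(d), inpos(c,d), inpos(e,d), inpos(f,d), inpos(f,e)}  (24 atoms)
goal ⊆ F2  ⇒  h_max = 2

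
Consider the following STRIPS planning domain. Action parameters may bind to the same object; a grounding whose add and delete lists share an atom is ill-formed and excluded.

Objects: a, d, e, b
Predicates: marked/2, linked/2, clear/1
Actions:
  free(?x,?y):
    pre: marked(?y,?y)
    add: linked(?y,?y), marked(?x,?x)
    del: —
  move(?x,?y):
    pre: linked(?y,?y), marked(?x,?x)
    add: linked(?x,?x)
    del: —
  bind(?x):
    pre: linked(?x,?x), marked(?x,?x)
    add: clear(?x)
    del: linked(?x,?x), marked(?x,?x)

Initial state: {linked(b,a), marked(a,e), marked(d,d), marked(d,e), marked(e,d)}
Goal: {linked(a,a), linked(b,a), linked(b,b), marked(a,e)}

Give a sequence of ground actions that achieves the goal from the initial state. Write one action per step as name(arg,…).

1. free(a,d)  →  {linked(b,a), linked(d,d), marked(a,a), marked(a,e), marked(d,d), marked(d,e), marked(e,d)}
2. free(b,a)  →  {linked(a,a), linked(b,a), linked(d,d), marked(a,a), marked(a,e), marked(b,b), marked(d,d), marked(d,e), marked(e,d)}
3. free(a,b)  →  {linked(a,a), linked(b,a), linked(b,b), linked(d,d), marked(a,a), marked(a,e), marked(b,b), marked(d,d), marked(d,e), marked(e,d)}

free(a,d); free(b,a); free(a,b)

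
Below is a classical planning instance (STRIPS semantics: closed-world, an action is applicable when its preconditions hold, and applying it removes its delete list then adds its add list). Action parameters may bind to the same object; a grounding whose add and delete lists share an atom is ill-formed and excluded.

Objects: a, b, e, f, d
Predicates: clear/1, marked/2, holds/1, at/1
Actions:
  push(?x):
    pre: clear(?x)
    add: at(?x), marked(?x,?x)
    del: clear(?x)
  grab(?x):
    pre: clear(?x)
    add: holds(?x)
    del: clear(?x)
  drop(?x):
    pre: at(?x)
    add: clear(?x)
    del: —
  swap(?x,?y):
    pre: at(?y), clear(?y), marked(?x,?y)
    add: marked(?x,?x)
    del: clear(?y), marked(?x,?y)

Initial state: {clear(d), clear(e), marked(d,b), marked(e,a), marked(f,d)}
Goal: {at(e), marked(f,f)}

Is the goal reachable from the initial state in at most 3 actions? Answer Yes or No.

1. push(e)  →  {at(e), clear(d), marked(d,b), marked(e,a), marked(e,e), marked(f,d)}
2. push(d)  →  {at(d), at(e), marked(d,b), marked(d,d), marked(e,a), marked(e,e), marked(f,d)}
3. drop(d)  →  {at(d), at(e), clear(d), marked(d,b), marked(d,d), marked(e,a), marked(e,e), marked(f,d)}
4. swap(f,d)  →  {at(d), at(e), marked(d,b), marked(d,d), marked(e,a), marked(e,e), marked(f,f)}
optimal plan length = 4; 4 > 3

No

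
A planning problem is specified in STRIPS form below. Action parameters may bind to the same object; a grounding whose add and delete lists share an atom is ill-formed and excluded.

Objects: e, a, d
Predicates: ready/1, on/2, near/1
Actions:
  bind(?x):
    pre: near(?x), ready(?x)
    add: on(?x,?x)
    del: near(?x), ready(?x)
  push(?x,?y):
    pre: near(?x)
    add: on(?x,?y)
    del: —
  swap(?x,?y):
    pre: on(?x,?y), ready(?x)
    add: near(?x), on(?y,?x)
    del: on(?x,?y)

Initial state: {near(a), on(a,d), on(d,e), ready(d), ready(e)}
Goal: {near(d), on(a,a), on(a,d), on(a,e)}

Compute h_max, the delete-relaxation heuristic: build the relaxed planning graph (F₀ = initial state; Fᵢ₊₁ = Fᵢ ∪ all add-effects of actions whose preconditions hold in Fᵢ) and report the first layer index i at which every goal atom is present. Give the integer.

1

F0 = init (5 atoms)
F1 = F0 ∪ {near(d), on(a,a), on(a,e), on(e,d)}  (9 atoms)
goal ⊆ F1  ⇒  h_max = 1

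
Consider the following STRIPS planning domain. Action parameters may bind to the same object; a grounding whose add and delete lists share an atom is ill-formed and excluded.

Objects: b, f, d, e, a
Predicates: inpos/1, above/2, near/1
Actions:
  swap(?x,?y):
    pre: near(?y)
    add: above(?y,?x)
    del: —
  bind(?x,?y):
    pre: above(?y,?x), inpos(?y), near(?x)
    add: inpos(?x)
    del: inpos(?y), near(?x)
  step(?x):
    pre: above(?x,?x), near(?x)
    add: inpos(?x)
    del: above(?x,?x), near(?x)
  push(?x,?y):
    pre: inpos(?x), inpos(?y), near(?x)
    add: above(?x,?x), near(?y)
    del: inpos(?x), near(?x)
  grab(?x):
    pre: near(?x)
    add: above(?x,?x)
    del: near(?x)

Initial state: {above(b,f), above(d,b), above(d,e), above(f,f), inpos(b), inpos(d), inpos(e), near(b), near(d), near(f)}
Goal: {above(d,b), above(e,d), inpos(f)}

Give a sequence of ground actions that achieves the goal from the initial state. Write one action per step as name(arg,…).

1. bind(f,b)  →  {above(b,f), above(d,b), above(d,e), above(f,f), inpos(d), inpos(e), inpos(f), near(b), near(d)}
2. push(d,e)  →  {above(b,f), above(d,b), above(d,d), above(d,e), above(f,f), inpos(e), inpos(f), near(b), near(e)}
3. swap(d,e)  →  {above(b,f), above(d,b), above(d,d), above(d,e), above(e,d), above(f,f), inpos(e), inpos(f), near(b), near(e)}

bind(f,b); push(d,e); swap(d,e)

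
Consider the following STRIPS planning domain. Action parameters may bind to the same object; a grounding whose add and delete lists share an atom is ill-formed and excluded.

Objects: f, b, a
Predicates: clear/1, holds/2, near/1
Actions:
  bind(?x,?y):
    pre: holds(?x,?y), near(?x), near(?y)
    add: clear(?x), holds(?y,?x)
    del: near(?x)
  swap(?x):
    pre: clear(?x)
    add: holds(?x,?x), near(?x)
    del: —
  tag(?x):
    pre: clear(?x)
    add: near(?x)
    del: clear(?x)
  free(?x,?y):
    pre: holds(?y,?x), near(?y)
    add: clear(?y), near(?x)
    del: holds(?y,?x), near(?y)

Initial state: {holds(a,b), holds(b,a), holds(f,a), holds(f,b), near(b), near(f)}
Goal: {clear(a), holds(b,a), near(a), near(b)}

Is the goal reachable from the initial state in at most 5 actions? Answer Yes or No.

1. free(a,f)  →  {clear(f), holds(a,b), holds(b,a), holds(f,b), near(a), near(b)}
2. bind(a,b)  →  {clear(a), clear(f), holds(a,b), holds(b,a), holds(f,b), near(b)}
3. swap(a)  →  {clear(a), clear(f), holds(a,a), holds(a,b), holds(b,a), holds(f,b), near(a), near(b)}
optimal plan length = 3; 3 ≤ 5

Yes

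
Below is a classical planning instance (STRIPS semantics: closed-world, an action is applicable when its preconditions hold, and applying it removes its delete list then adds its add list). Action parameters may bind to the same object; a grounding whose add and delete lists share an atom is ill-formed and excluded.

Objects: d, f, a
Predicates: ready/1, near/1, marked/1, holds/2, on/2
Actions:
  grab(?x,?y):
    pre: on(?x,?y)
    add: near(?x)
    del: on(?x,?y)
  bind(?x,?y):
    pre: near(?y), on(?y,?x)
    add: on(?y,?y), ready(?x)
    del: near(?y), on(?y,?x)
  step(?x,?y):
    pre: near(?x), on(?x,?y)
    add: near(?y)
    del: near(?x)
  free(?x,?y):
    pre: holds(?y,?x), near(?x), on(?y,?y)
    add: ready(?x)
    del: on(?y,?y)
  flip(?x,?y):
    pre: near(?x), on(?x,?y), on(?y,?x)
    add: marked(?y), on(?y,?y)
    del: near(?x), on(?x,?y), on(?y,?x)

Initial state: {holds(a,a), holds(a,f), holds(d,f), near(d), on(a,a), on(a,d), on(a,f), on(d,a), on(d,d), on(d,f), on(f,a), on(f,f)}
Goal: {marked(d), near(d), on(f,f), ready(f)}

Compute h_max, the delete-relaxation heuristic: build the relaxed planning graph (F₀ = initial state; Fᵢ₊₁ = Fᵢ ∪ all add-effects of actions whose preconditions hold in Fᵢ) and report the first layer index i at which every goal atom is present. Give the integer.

2

F0 = init (12 atoms)
F1 = F0 ∪ {marked(a), near(a), near(f), ready(a), ready(f)}  (17 atoms)
F2 = F1 ∪ {marked(d), marked(f), ready(d)}  (20 atoms)
goal ⊆ F2  ⇒  h_max = 2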